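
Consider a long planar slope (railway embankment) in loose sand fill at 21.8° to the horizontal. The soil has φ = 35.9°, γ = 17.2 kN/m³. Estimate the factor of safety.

For a dry cohesionless infinite slope the factor of safety is FS = tanφ / tanβ.
FS = tan35.9° / tan21.8° = 0.7239 / 0.4000 = 1.810

FS = 1.81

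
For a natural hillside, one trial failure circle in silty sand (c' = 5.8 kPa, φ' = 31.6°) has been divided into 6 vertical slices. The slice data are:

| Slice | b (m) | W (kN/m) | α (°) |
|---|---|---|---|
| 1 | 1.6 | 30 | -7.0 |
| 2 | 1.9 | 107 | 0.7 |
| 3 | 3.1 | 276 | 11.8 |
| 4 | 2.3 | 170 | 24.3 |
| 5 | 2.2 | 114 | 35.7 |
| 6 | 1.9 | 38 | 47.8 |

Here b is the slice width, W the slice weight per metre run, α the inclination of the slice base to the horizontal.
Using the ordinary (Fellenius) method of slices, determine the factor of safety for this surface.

FS = 2.30

Ordinary method of slices: FS = Σ[c'·Δl_i + (W_i cosα_i)·tanφ'] / Σ W_i sinα_i, with Δl_i = b_i / cosα_i.
Slice 1: Δl = 1.6/cos(-7.0°) = 1.612 m; N'_1 = 30·cos(-7.0°) = 29.8; c'Δl = 9.35; W sinα = -3.7
Slice 2: Δl = 1.9/cos0.7° = 1.900 m; N'_2 = 107·cos0.7° = 107.0; c'Δl = 11.02; W sinα = 1.3
Slice 3: Δl = 3.1/cos11.8° = 3.167 m; N'_3 = 276·cos11.8° = 270.2; c'Δl = 18.37; W sinα = 56.4
Slice 4: Δl = 2.3/cos24.3° = 2.524 m; N'_4 = 170·cos24.3° = 154.9; c'Δl = 14.64; W sinα = 70.0
Slice 5: Δl = 2.2/cos35.7° = 2.709 m; N'_5 = 114·cos35.7° = 92.6; c'Δl = 15.71; W sinα = 66.5
Slice 6: Δl = 1.9/cos47.8° = 2.829 m; N'_6 = 38·cos47.8° = 25.5; c'Δl = 16.41; W sinα = 28.2
Σc'Δl = 85.5 kN/m; ΣN' = 680.0 kN/m; ΣW sinα = 218.7 kN/m
Resisting = 85.5 + 680.0·tan31.6° = 85.5 + 418.3 = 503.8 kN/m
FS = 503.8 / 218.7 = 2.303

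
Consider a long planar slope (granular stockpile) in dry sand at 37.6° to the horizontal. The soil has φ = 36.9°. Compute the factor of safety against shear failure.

FS = 0.97

For a dry cohesionless infinite slope the factor of safety is FS = tanφ / tanβ.
FS = tan36.9° / tan37.6° = 0.7508 / 0.7701 = 0.975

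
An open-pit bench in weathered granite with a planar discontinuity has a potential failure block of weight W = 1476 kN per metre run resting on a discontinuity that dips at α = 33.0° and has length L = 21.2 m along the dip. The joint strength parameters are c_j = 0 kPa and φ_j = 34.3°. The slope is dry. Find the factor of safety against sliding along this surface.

Resolving the block weight along and normal to the plane and applying the Mohr–Coulomb strength on the joint:
N' = W cosα = 1476·cos33.0° = 1237.9 kN/m
Driving force T = W sinα = 1476·sin33.0° = 803.9 kN/m
Resisting force R = c_j·L + N'·tanφ_j = 0·21.2 + 1237.9·tan34.3° = 0.0 + 844.4 = 844.4 kN/m
FS = R / T = 844.4 / 803.9 = 1.050

FS = 1.05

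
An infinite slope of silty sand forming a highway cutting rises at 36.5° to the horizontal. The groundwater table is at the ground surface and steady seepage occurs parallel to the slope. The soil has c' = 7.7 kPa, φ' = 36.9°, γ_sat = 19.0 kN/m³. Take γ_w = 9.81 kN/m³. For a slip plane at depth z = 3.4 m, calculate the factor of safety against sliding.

FS = 0.74

With seepage parallel to the slope and the water table at the surface, the effective normal stress on the slip plane uses the buoyant unit weight γ' = γ_sat − γ_w while the driving shear stress uses γ_sat:
FS = [c' + γ' z cos²β tanφ'] / [γ_sat z sinβ cosβ]
γ' = 19.0 − 9.81 = 9.19 kN/m³
Numerator = 7.7 + 9.19·3.4·cos²36.5°·tan36.9° = 7.7 + 9.19·3.4·0.6462·0.7508 = 22.860 kPa
Denominator = 19.0·3.4·sin36.5°·cos36.5° = 19.0·3.4·0.5948·0.8039 = 30.889 kPa
FS = 22.860 / 30.889 = 0.740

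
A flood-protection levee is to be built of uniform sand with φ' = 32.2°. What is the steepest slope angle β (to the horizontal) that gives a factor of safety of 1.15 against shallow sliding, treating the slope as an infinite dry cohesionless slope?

For an infinite dry cohesionless slope FS = tanφ'/tanβ, so tanβ = tanφ' / FS.
tanβ = tan32.2° / 1.15 = 0.6297 / 1.15 = 0.5476
β = arctan(0.5476) = 28.70°

β = 28.7°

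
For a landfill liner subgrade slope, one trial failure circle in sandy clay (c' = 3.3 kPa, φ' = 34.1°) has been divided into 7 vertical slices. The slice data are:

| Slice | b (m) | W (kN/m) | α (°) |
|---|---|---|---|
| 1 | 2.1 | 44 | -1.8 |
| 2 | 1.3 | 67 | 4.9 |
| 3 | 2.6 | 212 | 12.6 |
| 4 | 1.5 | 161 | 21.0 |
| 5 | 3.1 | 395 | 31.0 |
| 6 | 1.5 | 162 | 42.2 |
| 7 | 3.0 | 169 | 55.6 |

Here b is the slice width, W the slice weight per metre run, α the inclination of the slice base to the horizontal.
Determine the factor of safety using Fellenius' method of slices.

Ordinary method of slices: FS = Σ[c'·Δl_i + (W_i cosα_i)·tanφ'] / Σ W_i sinα_i, with Δl_i = b_i / cosα_i.
Slice 1: Δl = 2.1/cos(-1.8°) = 2.101 m; N'_1 = 44·cos(-1.8°) = 44.0; c'Δl = 6.93; W sinα = -1.4
Slice 2: Δl = 1.3/cos4.9° = 1.305 m; N'_2 = 67·cos4.9° = 66.8; c'Δl = 4.31; W sinα = 5.7
Slice 3: Δl = 2.6/cos12.6° = 2.664 m; N'_3 = 212·cos12.6° = 206.9; c'Δl = 8.79; W sinα = 46.2
Slice 4: Δl = 1.5/cos21.0° = 1.607 m; N'_4 = 161·cos21.0° = 150.3; c'Δl = 5.30; W sinα = 57.7
Slice 5: Δl = 3.1/cos31.0° = 3.617 m; N'_5 = 395·cos31.0° = 338.6; c'Δl = 11.93; W sinα = 203.4
Slice 6: Δl = 1.5/cos42.2° = 2.025 m; N'_6 = 162·cos42.2° = 120.0; c'Δl = 6.68; W sinα = 108.8
Slice 7: Δl = 3.0/cos55.6° = 5.310 m; N'_7 = 169·cos55.6° = 95.5; c'Δl = 17.52; W sinα = 139.4
Σc'Δl = 61.5 kN/m; ΣN' = 1022.0 kN/m; ΣW sinα = 560.0 kN/m
Resisting = 61.5 + 1022.0·tan34.1° = 61.5 + 691.9 = 753.4 kN/m
FS = 753.4 / 560.0 = 1.345

FS = 1.35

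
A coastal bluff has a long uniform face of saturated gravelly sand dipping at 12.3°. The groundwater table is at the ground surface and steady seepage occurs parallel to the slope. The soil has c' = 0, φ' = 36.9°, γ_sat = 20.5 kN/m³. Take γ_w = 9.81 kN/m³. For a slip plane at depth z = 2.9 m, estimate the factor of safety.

FS = 1.80

With seepage parallel to the slope and the water table at the surface, the effective normal stress on the slip plane uses the buoyant unit weight γ' = γ_sat − γ_w while the driving shear stress uses γ_sat:
FS = [c' + γ' z cos²β tanφ'] / [γ_sat z sinβ cosβ]
(For c' = 0 this reduces to FS = (γ'/γ_sat)·tanφ'/tanβ.)
γ' = 20.5 − 9.81 = 10.69 kN/m³
Numerator = 0.0 + 10.69·2.9·cos²12.3°·tan36.9° = 0.0 + 10.69·2.9·0.9546·0.7508 = 22.220 kPa
Denominator = 20.5·2.9·sin12.3°·cos12.3° = 20.5·2.9·0.2130·0.9770 = 12.374 kPa
FS = 22.220 / 12.374 = 1.796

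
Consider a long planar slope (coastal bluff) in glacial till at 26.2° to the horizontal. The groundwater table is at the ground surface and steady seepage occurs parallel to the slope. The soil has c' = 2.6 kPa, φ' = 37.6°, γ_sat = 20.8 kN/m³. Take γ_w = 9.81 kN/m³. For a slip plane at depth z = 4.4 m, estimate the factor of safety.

With seepage parallel to the slope and the water table at the surface, the effective normal stress on the slip plane uses the buoyant unit weight γ' = γ_sat − γ_w while the driving shear stress uses γ_sat:
FS = [c' + γ' z cos²β tanφ'] / [γ_sat z sinβ cosβ]
γ' = 20.8 − 9.81 = 10.99 kN/m³
Numerator = 2.6 + 10.99·4.4·cos²26.2°·tan37.6° = 2.6 + 10.99·4.4·0.8051·0.7701 = 32.580 kPa
Denominator = 20.8·4.4·sin26.2°·cos26.2° = 20.8·4.4·0.4415·0.8973 = 36.255 kPa
FS = 32.580 / 36.255 = 0.899

FS = 0.90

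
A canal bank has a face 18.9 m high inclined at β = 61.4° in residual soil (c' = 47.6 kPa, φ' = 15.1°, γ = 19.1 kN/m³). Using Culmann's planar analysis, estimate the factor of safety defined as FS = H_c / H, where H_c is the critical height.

H_c = (4c'/γ) · sinβ cosφ' / [1 − cos(β − φ')]
    = (4·47.6/19.1) · sin61.4°·cos15.1° / [1 − cos46.3°]
    = 9.969 · 0.8477 / 0.3091 = 27.34 m
FS = H_c / H = 27.34 / 18.9 = 1.446

FS = 1.45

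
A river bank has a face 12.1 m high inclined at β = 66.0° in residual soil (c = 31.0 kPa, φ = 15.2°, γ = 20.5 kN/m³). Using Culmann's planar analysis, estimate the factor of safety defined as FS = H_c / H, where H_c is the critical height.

H_c = (4c/γ) · sinβ cosφ / [1 − cos(β − φ)]
    = (4·31.0/20.5) · sin66.0°·cos15.2° / [1 − cos50.8°]
    = 6.049 · 0.8816 / 0.3680 = 14.49 m
FS = H_c / H = 14.49 / 12.1 = 1.198

FS = 1.20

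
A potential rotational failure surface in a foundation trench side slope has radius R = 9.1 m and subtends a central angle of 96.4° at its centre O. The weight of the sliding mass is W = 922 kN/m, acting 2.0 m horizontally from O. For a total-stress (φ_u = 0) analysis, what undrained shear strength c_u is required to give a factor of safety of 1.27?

c_u = 16.8 kPa

FS = c_u·L_a·R / (W·d), so c_u = FS·W·d / (L_a·R).
Arc length L_a = R·θ = 9.1·(96.4°·π/180) = 9.1·1.6825 = 15.31 m
c_u = 1.27·922·2.0 / (15.31·9.1) = 2341.9 / 139.33 = 16.81 kPa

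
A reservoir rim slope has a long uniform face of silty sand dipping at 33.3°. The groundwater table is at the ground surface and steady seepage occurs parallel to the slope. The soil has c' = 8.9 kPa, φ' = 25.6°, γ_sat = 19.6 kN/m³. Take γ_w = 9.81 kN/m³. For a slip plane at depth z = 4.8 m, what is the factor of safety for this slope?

FS = 0.57

With seepage parallel to the slope and the water table at the surface, the effective normal stress on the slip plane uses the buoyant unit weight γ' = γ_sat − γ_w while the driving shear stress uses γ_sat:
FS = [c' + γ' z cos²β tanφ'] / [γ_sat z sinβ cosβ]
γ' = 19.6 − 9.81 = 9.79 kN/m³
Numerator = 8.9 + 9.79·4.8·cos²33.3°·tan25.6° = 8.9 + 9.79·4.8·0.6986·0.4791 = 24.628 kPa
Denominator = 19.6·4.8·sin33.3°·cos33.3° = 19.6·4.8·0.5490·0.8358 = 43.171 kPa
FS = 24.628 / 43.171 = 0.570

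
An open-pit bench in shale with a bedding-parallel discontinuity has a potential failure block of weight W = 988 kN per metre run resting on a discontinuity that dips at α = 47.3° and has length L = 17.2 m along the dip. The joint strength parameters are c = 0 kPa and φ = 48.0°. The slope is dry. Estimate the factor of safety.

FS = 1.02

Resolving the block weight along and normal to the plane and applying the Mohr–Coulomb strength on the joint:
N' = W cosα = 988·cos47.3° = 670.0 kN/m
Driving force T = W sinα = 988·sin47.3° = 726.1 kN/m
Resisting force R = c·L + N'·tanφ = 0·17.2 + 670.0·tan48.0° = 0.0 + 744.1 = 744.1 kN/m
FS = R / T = 744.1 / 726.1 = 1.025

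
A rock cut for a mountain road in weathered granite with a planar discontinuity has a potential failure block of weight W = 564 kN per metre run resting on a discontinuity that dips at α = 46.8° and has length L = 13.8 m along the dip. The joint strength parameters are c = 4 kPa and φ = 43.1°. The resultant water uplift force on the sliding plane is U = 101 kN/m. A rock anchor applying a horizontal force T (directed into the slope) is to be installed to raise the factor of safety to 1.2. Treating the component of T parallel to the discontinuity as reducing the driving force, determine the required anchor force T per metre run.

T = 114 kN/m

Resolving forces along and normal to the sliding plane, with the horizontal anchor force T adding T·sinα to the effective normal force and T·cosα acting up the plane against the driving force:
FS = [cL + (W cosα − U + T sinα) tanφ] / [W sinα − T cosα]
Without the anchor: N' = 285.1 kN/m, driving T_d = 411.1 kN/m, resisting R = 4·13.8 + 285.1·tan43.1° = 322.0 kN/m, FS = 0.78.
Setting FS = 1.2 and solving for T:
1.2·(411.1 − T cos46.8°) = 322.0 + T sin46.8°·tan43.1°
T·(sin46.8°·tan43.1° + 1.2·cos46.8°) = 1.2·411.1 − 322.0
T·(0.7290·0.9358 + 1.2·0.6845) = 493.4 − 322.0 = 171.4
T·1.5036 = 171.4
T = 114.0 kN/m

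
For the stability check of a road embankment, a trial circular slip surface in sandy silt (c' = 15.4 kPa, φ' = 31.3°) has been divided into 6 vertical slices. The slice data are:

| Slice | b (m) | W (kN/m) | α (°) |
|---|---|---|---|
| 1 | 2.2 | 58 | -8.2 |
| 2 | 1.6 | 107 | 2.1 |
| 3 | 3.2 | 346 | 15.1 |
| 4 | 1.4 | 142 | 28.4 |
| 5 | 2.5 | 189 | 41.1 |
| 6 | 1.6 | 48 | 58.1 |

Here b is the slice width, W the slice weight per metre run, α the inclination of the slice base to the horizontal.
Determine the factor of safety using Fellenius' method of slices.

Ordinary method of slices: FS = Σ[c'·Δl_i + (W_i cosα_i)·tanφ'] / Σ W_i sinα_i, with Δl_i = b_i / cosα_i.
Slice 1: Δl = 2.2/cos(-8.2°) = 2.223 m; N'_1 = 58·cos(-8.2°) = 57.4; c'Δl = 34.23; W sinα = -8.3
Slice 2: Δl = 1.6/cos2.1° = 1.601 m; N'_2 = 107·cos2.1° = 106.9; c'Δl = 24.66; W sinα = 3.9
Slice 3: Δl = 3.2/cos15.1° = 3.314 m; N'_3 = 346·cos15.1° = 334.1; c'Δl = 51.04; W sinα = 90.1
Slice 4: Δl = 1.4/cos28.4° = 1.592 m; N'_4 = 142·cos28.4° = 124.9; c'Δl = 24.51; W sinα = 67.5
Slice 5: Δl = 2.5/cos41.1° = 3.318 m; N'_5 = 189·cos41.1° = 142.4; c'Δl = 51.09; W sinα = 124.2
Slice 6: Δl = 1.6/cos58.1° = 3.028 m; N'_6 = 48·cos58.1° = 25.4; c'Δl = 46.63; W sinα = 40.8
Σc'Δl = 232.2 kN/m; ΣN' = 791.1 kN/m; ΣW sinα = 318.3 kN/m
Resisting = 232.2 + 791.1·tan31.3° = 232.2 + 481.0 = 713.1 kN/m
FS = 713.1 / 318.3 = 2.240

FS = 2.24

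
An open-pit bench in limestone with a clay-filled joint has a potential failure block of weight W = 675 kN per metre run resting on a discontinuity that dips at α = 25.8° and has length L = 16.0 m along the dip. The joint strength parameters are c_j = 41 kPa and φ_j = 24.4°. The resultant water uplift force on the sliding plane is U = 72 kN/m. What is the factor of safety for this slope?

Resolving the block weight along and normal to the plane and applying the Mohr–Coulomb strength on the joint:
N' = W cosα − U = 675·cos25.8° − 72 = 535.7 kN/m
Driving force T = W sinα = 675·sin25.8° = 293.8 kN/m
Resisting force R = c_j·L + N'·tanφ_j = 41·16.0 + 535.7·tan24.4° = 656.0 + 243.0 = 899.0 kN/m
FS = R / T = 899.0 / 293.8 = 3.060

FS = 3.06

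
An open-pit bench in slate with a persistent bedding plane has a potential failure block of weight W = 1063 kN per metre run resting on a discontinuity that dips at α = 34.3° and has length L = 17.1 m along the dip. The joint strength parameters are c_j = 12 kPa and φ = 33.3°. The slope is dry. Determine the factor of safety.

FS = 1.31

Resolving the block weight along and normal to the plane and applying the Mohr–Coulomb strength on the joint:
N' = W cosα = 1063·cos34.3° = 878.1 kN/m
Driving force T = W sinα = 1063·sin34.3° = 599.0 kN/m
Resisting force R = c_j·L + N'·tanφ = 12·17.1 + 878.1·tan33.3° = 205.2 + 576.8 = 782.0 kN/m
FS = R / T = 782.0 / 599.0 = 1.306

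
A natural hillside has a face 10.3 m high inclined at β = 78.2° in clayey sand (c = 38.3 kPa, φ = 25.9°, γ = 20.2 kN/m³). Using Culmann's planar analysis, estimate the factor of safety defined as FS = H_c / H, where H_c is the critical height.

FS = 1.67

H_c = (4c/γ) · sinβ cosφ / [1 − cos(β − φ)]
    = (4·38.3/20.2) · sin78.2°·cos25.9° / [1 − cos52.3°]
    = 7.584 · 0.8805 / 0.3885 = 17.19 m
FS = H_c / H = 17.19 / 10.3 = 1.669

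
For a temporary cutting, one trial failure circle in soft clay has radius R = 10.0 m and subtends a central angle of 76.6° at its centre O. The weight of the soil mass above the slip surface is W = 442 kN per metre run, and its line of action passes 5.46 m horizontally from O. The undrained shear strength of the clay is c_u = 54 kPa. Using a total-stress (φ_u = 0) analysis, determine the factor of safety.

Taking moments about the centre O, the resisting moment is provided by the undrained shear strength acting along the arc:
Arc length L_a = R·θ = 10.0·(76.6°·π/180) = 10.0·1.3369 = 13.37 m
M_R = c_u·L_a·R = 54·13.37·10.0 = 7219.4 kN·m/m
M_D = W·d = 442·5.46 = 2413.3 kN·m/m
FS = M_R / M_D = 7219.4 / 2413.3 = 2.991

FS = 2.99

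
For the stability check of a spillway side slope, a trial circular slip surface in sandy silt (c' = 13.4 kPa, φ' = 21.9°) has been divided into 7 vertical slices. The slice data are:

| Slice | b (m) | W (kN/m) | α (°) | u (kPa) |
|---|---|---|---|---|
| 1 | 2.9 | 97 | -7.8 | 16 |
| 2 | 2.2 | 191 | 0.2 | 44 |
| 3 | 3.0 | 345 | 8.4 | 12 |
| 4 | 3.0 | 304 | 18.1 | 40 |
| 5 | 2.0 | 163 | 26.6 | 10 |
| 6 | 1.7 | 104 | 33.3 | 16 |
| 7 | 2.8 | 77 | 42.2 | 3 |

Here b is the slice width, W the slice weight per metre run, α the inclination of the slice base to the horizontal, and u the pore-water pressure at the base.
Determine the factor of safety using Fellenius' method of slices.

FS = 1.89

Ordinary method of slices: FS = Σ[c'·Δl_i + (W_i cosα_i − u_i·Δl_i)·tanφ'] / Σ W_i sinα_i, with Δl_i = b_i / cosα_i.
Slice 1: Δl = 2.9/cos(-7.8°) = 2.927 m; N'_1 = 97·cos(-7.8°) − 16·2.927 = 49.3; c'Δl = 39.22; W sinα = -13.2
Slice 2: Δl = 2.2/cos0.2° = 2.200 m; N'_2 = 191·cos0.2° − 44·2.200 = 94.2; c'Δl = 29.48; W sinα = 0.7
Slice 3: Δl = 3.0/cos8.4° = 3.033 m; N'_3 = 345·cos8.4° − 12·3.033 = 304.9; c'Δl = 40.64; W sinα = 50.4
Slice 4: Δl = 3.0/cos18.1° = 3.156 m; N'_4 = 304·cos18.1° − 40·3.156 = 162.7; c'Δl = 42.29; W sinα = 94.4
Slice 5: Δl = 2.0/cos26.6° = 2.237 m; N'_5 = 163·cos26.6° − 10·2.237 = 123.4; c'Δl = 29.97; W sinα = 73.0
Slice 6: Δl = 1.7/cos33.3° = 2.034 m; N'_6 = 104·cos33.3° − 16·2.034 = 54.4; c'Δl = 27.26; W sinα = 57.1
Slice 7: Δl = 2.8/cos42.2° = 3.780 m; N'_7 = 77·cos42.2° − 3·3.780 = 45.7; c'Δl = 50.65; W sinα = 51.7
Σc'Δl = 259.5 kN/m; ΣN' = 834.5 kN/m; ΣW sinα = 314.2 kN/m
Resisting = 259.5 + 834.5·tan21.9° = 259.5 + 335.5 = 595.0 kN/m
FS = 595.0 / 314.2 = 1.894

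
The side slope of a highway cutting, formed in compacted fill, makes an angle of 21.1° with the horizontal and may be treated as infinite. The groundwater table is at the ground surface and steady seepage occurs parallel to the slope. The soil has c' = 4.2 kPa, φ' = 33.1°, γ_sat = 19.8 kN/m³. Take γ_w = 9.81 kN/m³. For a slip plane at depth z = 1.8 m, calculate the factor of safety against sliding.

With seepage parallel to the slope and the water table at the surface, the effective normal stress on the slip plane uses the buoyant unit weight γ' = γ_sat − γ_w while the driving shear stress uses γ_sat:
FS = [c' + γ' z cos²β tanφ'] / [γ_sat z sinβ cosβ]
γ' = 19.8 − 9.81 = 9.99 kN/m³
Numerator = 4.2 + 9.99·1.8·cos²21.1°·tan33.1° = 4.2 + 9.99·1.8·0.8704·0.6519 = 14.403 kPa
Denominator = 19.8·1.8·sin21.1°·cos21.1° = 19.8·1.8·0.3600·0.9330 = 11.970 kPa
FS = 14.403 / 11.970 = 1.203

FS = 1.20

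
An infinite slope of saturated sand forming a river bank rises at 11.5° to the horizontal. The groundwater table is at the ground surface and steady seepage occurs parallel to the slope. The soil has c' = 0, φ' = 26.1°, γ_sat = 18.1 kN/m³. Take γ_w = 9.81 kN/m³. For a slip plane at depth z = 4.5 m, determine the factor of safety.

FS = 1.10

With seepage parallel to the slope and the water table at the surface, the effective normal stress on the slip plane uses the buoyant unit weight γ' = γ_sat − γ_w while the driving shear stress uses γ_sat:
FS = [c' + γ' z cos²β tanφ'] / [γ_sat z sinβ cosβ]
(For c' = 0 this reduces to FS = (γ'/γ_sat)·tanφ'/tanβ.)
γ' = 18.1 − 9.81 = 8.29 kN/m³
Numerator = 0.0 + 8.29·4.5·cos²11.5°·tan26.1° = 0.0 + 8.29·4.5·0.9603·0.4899 = 17.549 kPa
Denominator = 18.1·4.5·sin11.5°·cos11.5° = 18.1·4.5·0.1994·0.9799 = 15.913 kPa
FS = 17.549 / 15.913 = 1.103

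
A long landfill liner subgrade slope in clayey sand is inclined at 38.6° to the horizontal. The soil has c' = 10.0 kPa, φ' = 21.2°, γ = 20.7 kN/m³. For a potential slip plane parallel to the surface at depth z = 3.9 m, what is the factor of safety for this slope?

For an infinite slope with a slip plane parallel to the surface (no pore pressure): FS = [c' + γz cos²β tanφ'] / [γz sinβ cosβ].
γz = 20.7·3.9 = 80.73 kN/m²
Numerator = 10.0 + 80.73·cos²38.6°·tan21.2° = 10.0 + 80.73·0.6108·0.3879 = 29.125 kPa
Denominator = 80.73·sin38.6°·cos38.6° = 80.73·0.6239·0.7815 = 39.362 kPa
FS = 29.125 / 39.362 = 0.740

FS = 0.74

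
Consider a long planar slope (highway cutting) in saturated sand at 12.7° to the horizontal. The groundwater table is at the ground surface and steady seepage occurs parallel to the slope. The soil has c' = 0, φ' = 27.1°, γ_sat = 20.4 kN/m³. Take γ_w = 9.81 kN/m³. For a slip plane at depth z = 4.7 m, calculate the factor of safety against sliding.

With seepage parallel to the slope and the water table at the surface, the effective normal stress on the slip plane uses the buoyant unit weight γ' = γ_sat − γ_w while the driving shear stress uses γ_sat:
FS = [c' + γ' z cos²β tanφ'] / [γ_sat z sinβ cosβ]
(For c' = 0 this reduces to FS = (γ'/γ_sat)·tanφ'/tanβ.)
γ' = 20.4 − 9.81 = 10.59 kN/m³
Numerator = 0.0 + 10.59·4.7·cos²12.7°·tan27.1° = 0.0 + 10.59·4.7·0.9517·0.5117 = 24.239 kPa
Denominator = 20.4·4.7·sin12.7°·cos12.7° = 20.4·4.7·0.2198·0.9755 = 20.563 kPa
FS = 24.239 / 20.563 = 1.179

FS = 1.18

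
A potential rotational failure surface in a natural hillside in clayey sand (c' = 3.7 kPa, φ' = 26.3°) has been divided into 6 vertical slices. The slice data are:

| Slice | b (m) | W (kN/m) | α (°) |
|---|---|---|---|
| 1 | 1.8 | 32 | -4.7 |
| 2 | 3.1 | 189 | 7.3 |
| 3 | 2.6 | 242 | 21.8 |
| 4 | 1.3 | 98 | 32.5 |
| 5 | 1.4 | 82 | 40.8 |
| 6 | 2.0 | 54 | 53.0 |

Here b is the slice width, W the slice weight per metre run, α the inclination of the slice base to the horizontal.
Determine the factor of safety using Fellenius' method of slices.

FS = 1.38

Ordinary method of slices: FS = Σ[c'·Δl_i + (W_i cosα_i)·tanφ'] / Σ W_i sinα_i, with Δl_i = b_i / cosα_i.
Slice 1: Δl = 1.8/cos(-4.7°) = 1.806 m; N'_1 = 32·cos(-4.7°) = 31.9; c'Δl = 6.68; W sinα = -2.6
Slice 2: Δl = 3.1/cos7.3° = 3.125 m; N'_2 = 189·cos7.3° = 187.5; c'Δl = 11.56; W sinα = 24.0
Slice 3: Δl = 2.6/cos21.8° = 2.800 m; N'_3 = 242·cos21.8° = 224.7; c'Δl = 10.36; W sinα = 89.9
Slice 4: Δl = 1.3/cos32.5° = 1.541 m; N'_4 = 98·cos32.5° = 82.7; c'Δl = 5.70; W sinα = 52.7
Slice 5: Δl = 1.4/cos40.8° = 1.849 m; N'_5 = 82·cos40.8° = 62.1; c'Δl = 6.84; W sinα = 53.6
Slice 6: Δl = 2.0/cos53.0° = 3.323 m; N'_6 = 54·cos53.0° = 32.5; c'Δl = 12.30; W sinα = 43.1
Σc'Δl = 53.4 kN/m; ΣN' = 621.3 kN/m; ΣW sinα = 260.6 kN/m
Resisting = 53.4 + 621.3·tan26.3° = 53.4 + 307.1 = 360.5 kN/m
FS = 360.5 / 260.6 = 1.383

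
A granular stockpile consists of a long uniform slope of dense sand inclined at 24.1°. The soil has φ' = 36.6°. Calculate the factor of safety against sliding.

For a dry cohesionless infinite slope the factor of safety is FS = tanφ' / tanβ.
FS = tan36.6° / tan24.1° = 0.7427 / 0.4473 = 1.660

FS = 1.66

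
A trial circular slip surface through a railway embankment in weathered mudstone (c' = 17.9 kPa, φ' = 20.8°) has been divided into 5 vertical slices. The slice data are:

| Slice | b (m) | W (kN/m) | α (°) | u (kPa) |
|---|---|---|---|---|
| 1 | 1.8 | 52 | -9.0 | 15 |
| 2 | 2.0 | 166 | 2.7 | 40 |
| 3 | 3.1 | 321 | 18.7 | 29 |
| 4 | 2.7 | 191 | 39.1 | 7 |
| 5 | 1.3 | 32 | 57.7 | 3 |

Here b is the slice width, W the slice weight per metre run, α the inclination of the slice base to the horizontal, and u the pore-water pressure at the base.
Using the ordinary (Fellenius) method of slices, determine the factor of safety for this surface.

Ordinary method of slices: FS = Σ[c'·Δl_i + (W_i cosα_i − u_i·Δl_i)·tanφ'] / Σ W_i sinα_i, with Δl_i = b_i / cosα_i.
Slice 1: Δl = 1.8/cos(-9.0°) = 1.822 m; N'_1 = 52·cos(-9.0°) − 15·1.822 = 24.0; c'Δl = 32.62; W sinα = -8.1
Slice 2: Δl = 2.0/cos2.7° = 2.002 m; N'_2 = 166·cos2.7° − 40·2.002 = 85.7; c'Δl = 35.84; W sinα = 7.8
Slice 3: Δl = 3.1/cos18.7° = 3.273 m; N'_3 = 321·cos18.7° − 29·3.273 = 209.1; c'Δl = 58.58; W sinα = 102.9
Slice 4: Δl = 2.7/cos39.1° = 3.479 m; N'_4 = 191·cos39.1° − 7·3.479 = 123.9; c'Δl = 62.28; W sinα = 120.5
Slice 5: Δl = 1.3/cos57.7° = 2.433 m; N'_5 = 32·cos57.7° − 3·2.433 = 9.8; c'Δl = 43.55; W sinα = 27.0
Σc'Δl = 232.9 kN/m; ΣN' = 452.6 kN/m; ΣW sinα = 250.1 kN/m
Resisting = 232.9 + 452.6·tan20.8° = 232.9 + 171.9 = 404.8 kN/m
FS = 404.8 / 250.1 = 1.618

FS = 1.62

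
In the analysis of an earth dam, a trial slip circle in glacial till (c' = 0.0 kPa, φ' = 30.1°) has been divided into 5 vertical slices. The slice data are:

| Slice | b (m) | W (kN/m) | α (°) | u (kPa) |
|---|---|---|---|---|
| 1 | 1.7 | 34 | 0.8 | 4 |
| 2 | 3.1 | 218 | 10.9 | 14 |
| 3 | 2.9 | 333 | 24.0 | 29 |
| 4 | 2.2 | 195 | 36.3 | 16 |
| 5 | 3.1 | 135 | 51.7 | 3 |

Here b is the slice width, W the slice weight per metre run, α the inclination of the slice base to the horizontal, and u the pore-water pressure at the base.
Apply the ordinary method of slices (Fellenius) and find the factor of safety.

Ordinary method of slices: FS = Σ[c'·Δl_i + (W_i cosα_i − u_i·Δl_i)·tanφ'] / Σ W_i sinα_i, with Δl_i = b_i / cosα_i.
Slice 1: Δl = 1.7/cos0.8° = 1.700 m; N'_1 = 34·cos0.8° − 4·1.700 = 27.2; c'Δl = 0.00; W sinα = 0.5
Slice 2: Δl = 3.1/cos10.9° = 3.157 m; N'_2 = 218·cos10.9° − 14·3.157 = 169.9; c'Δl = 0.00; W sinα = 41.2
Slice 3: Δl = 2.9/cos24.0° = 3.174 m; N'_3 = 333·cos24.0° − 29·3.174 = 212.2; c'Δl = 0.00; W sinα = 135.4
Slice 4: Δl = 2.2/cos36.3° = 2.730 m; N'_4 = 195·cos36.3° − 16·2.730 = 113.5; c'Δl = 0.00; W sinα = 115.4
Slice 5: Δl = 3.1/cos51.7° = 5.002 m; N'_5 = 135·cos51.7° − 3·5.002 = 68.7; c'Δl = 0.00; W sinα = 105.9
Σc'Δl = 0.0 kN/m; ΣN' = 591.4 kN/m; ΣW sinα = 398.5 kN/m
Resisting = 0.0 + 591.4·tan30.1° = 0.0 + 342.8 = 342.8 kN/m
FS = 342.8 / 398.5 = 0.860

FS = 0.86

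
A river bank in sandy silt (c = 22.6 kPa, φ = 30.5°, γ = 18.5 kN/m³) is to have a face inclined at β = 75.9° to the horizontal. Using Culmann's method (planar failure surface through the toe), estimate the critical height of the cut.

H_c = 13.71 m

Culmann's analysis gives the critical failure plane at α_cr = (β + φ)/2 = (75.9 + 30.5)/2 = 53.2°, and the critical height
H_c = (4c/γ) · sinβ cosφ / [1 − cos(β − φ)]
    = (4·22.6/18.5) · sin75.9°·cos30.5° / [1 − cos(45.4°)]
    = 4.886 · 0.9699·0.8616 / [1 − 0.7022]
    = 4.886 · 0.8357 / 0.2978
    = 13.71 m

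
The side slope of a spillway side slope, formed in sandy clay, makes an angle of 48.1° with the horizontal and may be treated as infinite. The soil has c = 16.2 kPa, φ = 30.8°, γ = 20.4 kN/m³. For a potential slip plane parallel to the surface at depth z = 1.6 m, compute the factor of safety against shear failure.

For an infinite slope with a slip plane parallel to the surface (no pore pressure): FS = [c + γz cos²β tanφ] / [γz sinβ cosβ].
γz = 20.4·1.6 = 32.64 kN/m²
Numerator = 16.2 + 32.64·cos²48.1°·tan30.8° = 16.2 + 32.64·0.4460·0.5961 = 24.878 kPa
Denominator = 32.64·sin48.1°·cos48.1° = 32.64·0.7443·0.6678 = 16.225 kPa
FS = 24.878 / 16.225 = 1.533

FS = 1.53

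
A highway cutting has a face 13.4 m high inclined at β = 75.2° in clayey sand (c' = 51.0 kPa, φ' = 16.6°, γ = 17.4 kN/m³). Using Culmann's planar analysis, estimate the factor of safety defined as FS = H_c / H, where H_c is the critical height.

FS = 1.69

H_c = (4c'/γ) · sinβ cosφ' / [1 − cos(β − φ')]
    = (4·51.0/17.4) · sin75.2°·cos16.6° / [1 − cos58.6°]
    = 11.724 · 0.9265 / 0.4790 = 22.68 m
FS = H_c / H = 22.68 / 13.4 = 1.692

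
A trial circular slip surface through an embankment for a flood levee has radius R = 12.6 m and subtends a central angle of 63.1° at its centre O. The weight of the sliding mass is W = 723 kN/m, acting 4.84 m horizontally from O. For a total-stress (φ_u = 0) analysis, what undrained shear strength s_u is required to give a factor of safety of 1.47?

s_u = 29.4 kPa

FS = s_u·L_a·R / (W·d), so s_u = FS·W·d / (L_a·R).
Arc length L_a = R·θ = 12.6·(63.1°·π/180) = 12.6·1.1013 = 13.88 m
s_u = 1.47·723·4.84 / (13.88·12.6) = 5144.0 / 174.84 = 29.42 kPa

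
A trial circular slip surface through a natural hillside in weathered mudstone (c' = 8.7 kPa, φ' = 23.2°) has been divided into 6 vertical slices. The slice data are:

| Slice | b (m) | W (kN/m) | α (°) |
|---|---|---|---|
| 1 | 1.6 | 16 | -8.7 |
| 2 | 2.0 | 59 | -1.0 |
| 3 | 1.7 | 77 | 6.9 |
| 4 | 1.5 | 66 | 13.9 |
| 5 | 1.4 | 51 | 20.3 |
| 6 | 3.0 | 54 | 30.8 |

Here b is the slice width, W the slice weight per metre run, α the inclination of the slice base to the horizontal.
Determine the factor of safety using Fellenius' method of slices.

FS = 3.52

Ordinary method of slices: FS = Σ[c'·Δl_i + (W_i cosα_i)·tanφ'] / Σ W_i sinα_i, with Δl_i = b_i / cosα_i.
Slice 1: Δl = 1.6/cos(-8.7°) = 1.619 m; N'_1 = 16·cos(-8.7°) = 15.8; c'Δl = 14.08; W sinα = -2.4
Slice 2: Δl = 2.0/cos(-1.0°) = 2.000 m; N'_2 = 59·cos(-1.0°) = 59.0; c'Δl = 17.40; W sinα = -1.0
Slice 3: Δl = 1.7/cos6.9° = 1.712 m; N'_3 = 77·cos6.9° = 76.4; c'Δl = 14.90; W sinα = 9.3
Slice 4: Δl = 1.5/cos13.9° = 1.545 m; N'_4 = 66·cos13.9° = 64.1; c'Δl = 13.44; W sinα = 15.9
Slice 5: Δl = 1.4/cos20.3° = 1.493 m; N'_5 = 51·cos20.3° = 47.8; c'Δl = 12.99; W sinα = 17.7
Slice 6: Δl = 3.0/cos30.8° = 3.493 m; N'_6 = 54·cos30.8° = 46.4; c'Δl = 30.39; W sinα = 27.7
Σc'Δl = 103.2 kN/m; ΣN' = 309.5 kN/m; ΣW sinα = 67.0 kN/m
Resisting = 103.2 + 309.5·tan23.2° = 103.2 + 132.7 = 235.9 kN/m
FS = 235.9 / 67.0 = 3.520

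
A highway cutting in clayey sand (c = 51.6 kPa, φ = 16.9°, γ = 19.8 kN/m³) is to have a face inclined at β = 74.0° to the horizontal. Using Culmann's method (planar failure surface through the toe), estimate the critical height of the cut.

H_c = 20.99 m

Culmann's analysis gives the critical failure plane at α_cr = (β + φ)/2 = (74.0 + 16.9)/2 = 45.5°, and the critical height
H_c = (4c/γ) · sinβ cosφ / [1 − cos(β − φ)]
    = (4·51.6/19.8) · sin74.0°·cos16.9° / [1 − cos(57.1°)]
    = 10.424 · 0.9613·0.9568 / [1 − 0.5432]
    = 10.424 · 0.9197 / 0.4568
    = 20.99 m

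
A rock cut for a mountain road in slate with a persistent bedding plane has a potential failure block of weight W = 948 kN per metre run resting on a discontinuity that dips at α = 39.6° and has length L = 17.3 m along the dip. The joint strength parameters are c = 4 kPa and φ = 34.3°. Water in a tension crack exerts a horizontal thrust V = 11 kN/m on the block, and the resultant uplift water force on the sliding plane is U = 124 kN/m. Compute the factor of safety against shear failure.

FS = 0.78

Resolving the block weight along and normal to the plane and applying the Mohr–Coulomb strength on the joint:
N' = W cosα − U − V sinα = 948·cos39.6° − 124 − 11·sin39.6° = 599.4 kN/m
Driving force T = W sinα + V cosα = 948·sin39.6° + 11·cos39.6° = 612.8 kN/m
Resisting force R = c·L + N'·tanφ = 4·17.3 + 599.4·tan34.3° = 69.2 + 408.9 = 478.1 kN/m
FS = R / T = 478.1 / 612.8 = 0.780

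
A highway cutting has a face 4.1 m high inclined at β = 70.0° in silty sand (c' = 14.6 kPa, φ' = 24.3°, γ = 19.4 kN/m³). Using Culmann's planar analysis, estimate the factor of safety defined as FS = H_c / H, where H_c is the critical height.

FS = 2.09

H_c = (4c'/γ) · sinβ cosφ' / [1 − cos(β − φ')]
    = (4·14.6/19.4) · sin70.0°·cos24.3° / [1 − cos45.7°]
    = 3.010 · 0.8564 / 0.3016 = 8.55 m
FS = H_c / H = 8.55 / 4.1 = 2.085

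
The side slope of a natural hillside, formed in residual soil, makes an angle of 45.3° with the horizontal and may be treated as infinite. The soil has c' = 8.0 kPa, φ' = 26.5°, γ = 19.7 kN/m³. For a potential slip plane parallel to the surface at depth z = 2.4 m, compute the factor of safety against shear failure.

For an infinite slope with a slip plane parallel to the surface (no pore pressure): FS = [c' + γz cos²β tanφ'] / [γz sinβ cosβ].
γz = 19.7·2.4 = 47.28 kN/m²
Numerator = 8.0 + 47.28·cos²45.3°·tan26.5° = 8.0 + 47.28·0.4948·0.4986 = 19.663 kPa
Denominator = 47.28·sin45.3°·cos45.3° = 47.28·0.7108·0.7034 = 23.639 kPa
FS = 19.663 / 23.639 = 0.832

FS = 0.83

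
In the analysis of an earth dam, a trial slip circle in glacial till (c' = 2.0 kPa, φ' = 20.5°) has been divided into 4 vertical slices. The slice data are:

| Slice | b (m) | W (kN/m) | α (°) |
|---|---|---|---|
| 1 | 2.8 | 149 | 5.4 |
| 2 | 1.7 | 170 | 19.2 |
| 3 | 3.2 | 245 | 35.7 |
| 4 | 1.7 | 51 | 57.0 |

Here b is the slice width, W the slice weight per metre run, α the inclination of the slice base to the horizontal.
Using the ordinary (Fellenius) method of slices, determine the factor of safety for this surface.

Ordinary method of slices: FS = Σ[c'·Δl_i + (W_i cosα_i)·tanφ'] / Σ W_i sinα_i, with Δl_i = b_i / cosα_i.
Slice 1: Δl = 2.8/cos5.4° = 2.812 m; N'_1 = 149·cos5.4° = 148.3; c'Δl = 5.62; W sinα = 14.0
Slice 2: Δl = 1.7/cos19.2° = 1.800 m; N'_2 = 170·cos19.2° = 160.5; c'Δl = 3.60; W sinα = 55.9
Slice 3: Δl = 3.2/cos35.7° = 3.940 m; N'_3 = 245·cos35.7° = 199.0; c'Δl = 7.88; W sinα = 143.0
Slice 4: Δl = 1.7/cos57.0° = 3.121 m; N'_4 = 51·cos57.0° = 27.8; c'Δl = 6.24; W sinα = 42.8
Σc'Δl = 23.3 kN/m; ΣN' = 535.6 kN/m; ΣW sinα = 255.7 kN/m
Resisting = 23.3 + 535.6·tan20.5° = 23.3 + 200.3 = 223.6 kN/m
FS = 223.6 / 255.7 = 0.875

FS = 0.87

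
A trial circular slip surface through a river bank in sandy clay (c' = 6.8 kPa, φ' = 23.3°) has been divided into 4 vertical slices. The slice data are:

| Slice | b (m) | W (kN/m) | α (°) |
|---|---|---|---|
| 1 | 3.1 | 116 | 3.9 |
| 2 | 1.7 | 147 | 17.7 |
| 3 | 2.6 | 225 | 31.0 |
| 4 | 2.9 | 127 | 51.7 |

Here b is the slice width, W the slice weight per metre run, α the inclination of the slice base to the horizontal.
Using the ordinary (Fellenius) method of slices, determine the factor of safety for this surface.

Ordinary method of slices: FS = Σ[c'·Δl_i + (W_i cosα_i)·tanφ'] / Σ W_i sinα_i, with Δl_i = b_i / cosα_i.
Slice 1: Δl = 3.1/cos3.9° = 3.107 m; N'_1 = 116·cos3.9° = 115.7; c'Δl = 21.13; W sinα = 7.9
Slice 2: Δl = 1.7/cos17.7° = 1.784 m; N'_2 = 147·cos17.7° = 140.0; c'Δl = 12.13; W sinα = 44.7
Slice 3: Δl = 2.6/cos31.0° = 3.033 m; N'_3 = 225·cos31.0° = 192.9; c'Δl = 20.63; W sinα = 115.9
Slice 4: Δl = 2.9/cos51.7° = 4.679 m; N'_4 = 127·cos51.7° = 78.7; c'Δl = 31.82; W sinα = 99.7
Σc'Δl = 85.7 kN/m; ΣN' = 527.3 kN/m; ΣW sinα = 268.1 kN/m
Resisting = 85.7 + 527.3·tan23.3° = 85.7 + 227.1 = 312.8 kN/m
FS = 312.8 / 268.1 = 1.167

FS = 1.17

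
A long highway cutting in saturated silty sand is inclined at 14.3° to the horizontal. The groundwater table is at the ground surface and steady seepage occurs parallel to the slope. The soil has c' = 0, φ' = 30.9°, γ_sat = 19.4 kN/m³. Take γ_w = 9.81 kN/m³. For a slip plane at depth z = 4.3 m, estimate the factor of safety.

FS = 1.16

With seepage parallel to the slope and the water table at the surface, the effective normal stress on the slip plane uses the buoyant unit weight γ' = γ_sat − γ_w while the driving shear stress uses γ_sat:
FS = [c' + γ' z cos²β tanφ'] / [γ_sat z sinβ cosβ]
(For c' = 0 this reduces to FS = (γ'/γ_sat)·tanφ'/tanβ.)
γ' = 19.4 − 9.81 = 9.59 kN/m³
Numerator = 0.0 + 9.59·4.3·cos²14.3°·tan30.9° = 0.0 + 9.59·4.3·0.9390·0.5985 = 23.174 kPa
Denominator = 19.4·4.3·sin14.3°·cos14.3° = 19.4·4.3·0.2470·0.9690 = 19.966 kPa
FS = 23.174 / 19.966 = 1.161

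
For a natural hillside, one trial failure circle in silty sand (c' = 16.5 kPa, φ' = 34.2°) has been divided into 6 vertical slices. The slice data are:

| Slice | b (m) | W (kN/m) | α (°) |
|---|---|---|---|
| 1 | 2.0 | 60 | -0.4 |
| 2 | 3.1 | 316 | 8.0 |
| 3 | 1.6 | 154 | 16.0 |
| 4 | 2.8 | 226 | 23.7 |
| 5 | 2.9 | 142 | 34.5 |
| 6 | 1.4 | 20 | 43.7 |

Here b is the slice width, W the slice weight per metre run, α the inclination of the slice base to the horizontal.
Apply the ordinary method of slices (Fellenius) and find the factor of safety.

FS = 3.09

Ordinary method of slices: FS = Σ[c'·Δl_i + (W_i cosα_i)·tanφ'] / Σ W_i sinα_i, with Δl_i = b_i / cosα_i.
Slice 1: Δl = 2.0/cos(-0.4°) = 2.000 m; N'_1 = 60·cos(-0.4°) = 60.0; c'Δl = 33.00; W sinα = -0.4
Slice 2: Δl = 3.1/cos8.0° = 3.130 m; N'_2 = 316·cos8.0° = 312.9; c'Δl = 51.65; W sinα = 44.0
Slice 3: Δl = 1.6/cos16.0° = 1.664 m; N'_3 = 154·cos16.0° = 148.0; c'Δl = 27.46; W sinα = 42.4
Slice 4: Δl = 2.8/cos23.7° = 3.058 m; N'_4 = 226·cos23.7° = 206.9; c'Δl = 50.46; W sinα = 90.8
Slice 5: Δl = 2.9/cos34.5° = 3.519 m; N'_5 = 142·cos34.5° = 117.0; c'Δl = 58.06; W sinα = 80.4
Slice 6: Δl = 1.4/cos43.7° = 1.936 m; N'_6 = 20·cos43.7° = 14.5; c'Δl = 31.95; W sinα = 13.8
Σc'Δl = 252.6 kN/m; ΣN' = 859.4 kN/m; ΣW sinα = 271.1 kN/m
Resisting = 252.6 + 859.4·tan34.2° = 252.6 + 584.0 = 836.6 kN/m
FS = 836.6 / 271.1 = 3.086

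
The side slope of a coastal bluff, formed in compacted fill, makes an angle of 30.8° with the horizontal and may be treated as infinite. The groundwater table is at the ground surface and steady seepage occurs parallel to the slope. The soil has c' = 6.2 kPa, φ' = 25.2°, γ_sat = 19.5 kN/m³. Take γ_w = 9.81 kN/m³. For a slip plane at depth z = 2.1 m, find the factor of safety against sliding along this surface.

FS = 0.74

With seepage parallel to the slope and the water table at the surface, the effective normal stress on the slip plane uses the buoyant unit weight γ' = γ_sat − γ_w while the driving shear stress uses γ_sat:
FS = [c' + γ' z cos²β tanφ'] / [γ_sat z sinβ cosβ]
γ' = 19.5 − 9.81 = 9.69 kN/m³
Numerator = 6.2 + 9.69·2.1·cos²30.8°·tan25.2° = 6.2 + 9.69·2.1·0.7378·0.4706 = 13.265 kPa
Denominator = 19.5·2.1·sin30.8°·cos30.8° = 19.5·2.1·0.5120·0.8590 = 18.011 kPa
FS = 13.265 / 18.011 = 0.736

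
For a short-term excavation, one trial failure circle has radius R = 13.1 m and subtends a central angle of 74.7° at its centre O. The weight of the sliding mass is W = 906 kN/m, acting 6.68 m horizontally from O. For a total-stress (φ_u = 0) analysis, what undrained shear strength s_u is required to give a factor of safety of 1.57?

FS = s_u·L_a·R / (W·d), so s_u = FS·W·d / (L_a·R).
Arc length L_a = R·θ = 13.1·(74.7°·π/180) = 13.1·1.3038 = 17.08 m
s_u = 1.57·906·6.68 / (17.08·13.1) = 9501.8 / 223.74 = 42.47 kPa

s_u = 42.5 kPa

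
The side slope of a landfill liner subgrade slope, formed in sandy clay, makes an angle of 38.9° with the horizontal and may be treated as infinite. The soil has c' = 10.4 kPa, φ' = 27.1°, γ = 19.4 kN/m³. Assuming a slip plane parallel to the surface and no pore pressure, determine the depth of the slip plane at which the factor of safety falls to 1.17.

z = 2.05 m

Setting FS = 1.17 in FS = [c' + γz cos²β tanφ'] / [γz sinβ cosβ] and solving for z:
z = c' / [γ cosβ (FS·sinβ − cosβ·tanφ')]
  = 10.4 / [19.4·cos38.9°·(1.17·sin38.9° − cos38.9°·tan27.1°)]
  = 10.4 / [19.4·0.7782·(1.17·0.6280 − 0.7782·0.5117)]
  = 10.4 / 5.0800 = 2.047 m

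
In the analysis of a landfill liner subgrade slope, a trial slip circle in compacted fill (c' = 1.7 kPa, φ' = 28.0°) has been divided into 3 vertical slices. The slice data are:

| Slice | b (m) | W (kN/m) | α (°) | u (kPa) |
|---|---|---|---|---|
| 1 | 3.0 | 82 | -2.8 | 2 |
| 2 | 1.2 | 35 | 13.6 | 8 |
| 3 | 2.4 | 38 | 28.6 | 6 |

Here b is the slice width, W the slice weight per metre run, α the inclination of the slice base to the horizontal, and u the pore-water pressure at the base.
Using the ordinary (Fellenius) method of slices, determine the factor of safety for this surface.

FS = 3.30

Ordinary method of slices: FS = Σ[c'·Δl_i + (W_i cosα_i − u_i·Δl_i)·tanφ'] / Σ W_i sinα_i, with Δl_i = b_i / cosα_i.
Slice 1: Δl = 3.0/cos(-2.8°) = 3.004 m; N'_1 = 82·cos(-2.8°) − 2·3.004 = 75.9; c'Δl = 5.11; W sinα = -4.0
Slice 2: Δl = 1.2/cos13.6° = 1.235 m; N'_2 = 35·cos13.6° − 8·1.235 = 24.1; c'Δl = 2.10; W sinα = 8.2
Slice 3: Δl = 2.4/cos28.6° = 2.734 m; N'_3 = 38·cos28.6° − 6·2.734 = 17.0; c'Δl = 4.65; W sinα = 18.2
Σc'Δl = 11.9 kN/m; ΣN' = 117.0 kN/m; ΣW sinα = 22.4 kN/m
Resisting = 11.9 + 117.0·tan28.0° = 11.9 + 62.2 = 74.1 kN/m
FS = 74.1 / 22.4 = 3.304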